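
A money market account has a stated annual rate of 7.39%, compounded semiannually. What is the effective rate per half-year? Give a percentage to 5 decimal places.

With a nominal annual rate compounded semiannually, the periodic rate is the nominal rate divided by 2.
i = 0.0739 / 2 = 0.0369500 = 3.69500%.

3.69500%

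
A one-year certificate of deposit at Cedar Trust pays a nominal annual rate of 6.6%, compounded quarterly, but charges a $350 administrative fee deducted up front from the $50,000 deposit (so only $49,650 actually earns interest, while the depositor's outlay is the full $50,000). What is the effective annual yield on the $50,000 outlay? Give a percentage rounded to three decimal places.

6.018%

Value after one year: 49,650 × (1 + 0.066/4)^4 = 49,650 × 1.067652 = $53,008.90.
Effective yield on the $50,000 outlay: 53,008.90 / 50,000 − 1 = 0.060178 = 6.018%.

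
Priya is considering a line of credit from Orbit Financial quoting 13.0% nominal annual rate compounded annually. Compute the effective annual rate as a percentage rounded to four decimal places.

Annual compounding means the effective rate equals the nominal rate: 13.0000%.

13.0000%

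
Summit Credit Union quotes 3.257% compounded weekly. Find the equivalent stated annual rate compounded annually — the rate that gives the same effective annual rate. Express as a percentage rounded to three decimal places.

3.310%

EAR = (1 + 0.03257/52)^52 − 1 = 0.033096.
Compounded annually, the equivalent nominal rate is the EAR itself: 3.310%.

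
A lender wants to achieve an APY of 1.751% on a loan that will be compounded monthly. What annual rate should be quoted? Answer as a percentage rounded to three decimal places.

(1 + r/12)^12 − 1 = 0.01751, so 1 + r/12 = 1.01751^(1/12).
r/12 = 0.001448, so r = 0.017371 = 1.737%.

1.737%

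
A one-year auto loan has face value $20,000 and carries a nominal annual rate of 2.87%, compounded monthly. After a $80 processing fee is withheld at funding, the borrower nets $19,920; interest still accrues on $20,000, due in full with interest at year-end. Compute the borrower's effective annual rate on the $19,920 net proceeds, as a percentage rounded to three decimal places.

Amount owed after one year: 20,000 × (1 + 0.0287/12)^12 = 20,000 × 1.029081 = $20,581.61.
Effective rate on net proceeds: 20,581.61 / 19,920 − 1 = 0.033213 = 3.321%.

3.321%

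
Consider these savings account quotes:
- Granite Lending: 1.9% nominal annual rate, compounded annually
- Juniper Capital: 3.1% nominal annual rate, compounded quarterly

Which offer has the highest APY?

Juniper Capital

Granite Lending: compounded annually, EAR = 1.900%
Juniper Capital: (1 + 0.031/4)^4 − 1 = 3.136%
The highest effective annual rate is Juniper Capital at 3.136%.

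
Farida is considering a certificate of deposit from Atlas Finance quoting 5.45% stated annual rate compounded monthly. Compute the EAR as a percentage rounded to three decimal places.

EAR = (1 + 0.0545/12)^12 − 1.
= (1 + 0.004542)^12 − 1 = 1.055882 − 1 = 5.588%.

5.588%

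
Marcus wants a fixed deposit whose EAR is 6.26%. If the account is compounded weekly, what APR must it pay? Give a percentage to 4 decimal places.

(1 + r/52)^52 − 1 = 0.0626, so 1 + r/52 = 1.0626^(1/52).
r/52 = 0.001168, so r = 0.060754 = 6.0754%.

6.0754%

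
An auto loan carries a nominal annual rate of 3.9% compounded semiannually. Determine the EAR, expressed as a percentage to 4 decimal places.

3.9380%

EAR = (1 + 0.039/2)^2 − 1.
= (1 + 0.019500)^2 − 1 = 1.039380 − 1 = 3.9380%.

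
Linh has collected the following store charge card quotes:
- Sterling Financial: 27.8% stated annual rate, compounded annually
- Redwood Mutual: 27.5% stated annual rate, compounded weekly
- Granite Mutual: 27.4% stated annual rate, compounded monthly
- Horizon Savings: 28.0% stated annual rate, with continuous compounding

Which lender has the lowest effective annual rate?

Sterling Financial

Sterling Financial: compounded annually, EAR = 27.800%
Redwood Mutual: (1 + 0.275/52)^52 − 1 = 31.558%
Granite Mutual: (1 + 0.274/12)^12 − 1 = 31.117%
Horizon Savings: e^0.280 − 1 = 32.313%
The lowest effective annual rate is Sterling Financial at 27.800%.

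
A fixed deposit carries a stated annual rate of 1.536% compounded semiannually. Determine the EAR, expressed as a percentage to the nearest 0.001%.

EAR = (1 + 0.01536/2)^2 − 1.
= 1.015419 − 1 = 1.542%.

1.542%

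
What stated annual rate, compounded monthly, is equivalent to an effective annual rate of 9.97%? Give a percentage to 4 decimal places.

(1 + r/12)^12 − 1 = 0.0997, so 1 + r/12 = 1.0997^(1/12).
r/12 = 0.007951, so r = 0.095415 = 9.5415%.

9.5415%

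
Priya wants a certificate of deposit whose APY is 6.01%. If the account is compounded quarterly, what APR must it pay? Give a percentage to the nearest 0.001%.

5.879%

(1 + r/4)^4 − 1 = 0.0601, so 1 + r/4 = 1.0601^(1/4).
r/4 = 0.014698, so r = 0.058791 = 5.879%.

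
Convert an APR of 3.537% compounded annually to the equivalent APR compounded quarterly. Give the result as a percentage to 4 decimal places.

Compounded annually, EAR = nominal = 0.035370.
Solve (1 + r/4)^4 = 1.035370: r/4 = 1.035370^(1/4) − 1 = 0.008728, so r = 0.034910 = 3.4910%.

3.4910%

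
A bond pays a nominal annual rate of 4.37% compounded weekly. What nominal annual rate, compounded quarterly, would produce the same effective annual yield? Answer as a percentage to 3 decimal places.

4.392%

EAR = (1 + 0.0437/52)^52 − 1 = 0.044650.
Solve (1 + r/4)^4 = 1.044650: r/4 = 1.044650^(1/4) − 1 = 0.010980, so r = 0.043921 = 4.392%.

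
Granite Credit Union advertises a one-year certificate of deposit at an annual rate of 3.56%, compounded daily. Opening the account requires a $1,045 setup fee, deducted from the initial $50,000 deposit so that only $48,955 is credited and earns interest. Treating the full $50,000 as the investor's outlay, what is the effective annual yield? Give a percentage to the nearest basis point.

Value after one year: 48,955 × (1 + 0.0356/365)^365 = 48,955 × 1.036239 = $50,729.10.
Effective yield on the $50,000 outlay: 50,729.10 / 50,000 − 1 = 0.014582 = 1.46%.

1.46%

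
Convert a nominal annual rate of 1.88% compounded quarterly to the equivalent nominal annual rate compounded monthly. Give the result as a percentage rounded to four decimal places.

EAR = (1 + 0.0188/4)^4 − 1 = 0.018933.
Solve (1 + r/12)^12 = 1.018933: r/12 = 1.018933^(1/12) − 1 = 0.001564, so r = 0.018771 = 1.8771%.

1.8771%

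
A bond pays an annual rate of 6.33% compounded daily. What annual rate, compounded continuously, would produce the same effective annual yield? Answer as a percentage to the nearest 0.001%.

6.329%

EAR = (1 + 0.0633/365)^365 − 1 = 0.065341.
Equivalent continuous rate: r = ln(1 + 0.065341) = 0.063295 = 6.329%.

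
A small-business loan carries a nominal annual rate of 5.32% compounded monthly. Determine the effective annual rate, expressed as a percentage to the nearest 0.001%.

EAR = (1 + 0.0532/12)^12 − 1.
= (1 + 0.004433)^12 − 1 = 1.054517 − 1 = 5.452%.

5.452%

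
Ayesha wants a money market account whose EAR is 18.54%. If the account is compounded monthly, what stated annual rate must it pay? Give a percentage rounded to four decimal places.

17.1291%

(1 + r/12)^12 − 1 = 0.1854, so 1 + r/12 = 1.1854^(1/12).
r/12 = 0.014274, so r = 0.171291 = 17.1291%.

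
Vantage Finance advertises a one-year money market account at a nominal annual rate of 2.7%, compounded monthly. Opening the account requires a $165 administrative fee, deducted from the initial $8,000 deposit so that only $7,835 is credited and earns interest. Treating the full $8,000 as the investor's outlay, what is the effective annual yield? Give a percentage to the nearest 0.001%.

Value after one year: 7,835 × (1 + 0.027/12)^12 = 7,835 × 1.027337 = $8,049.18.
Effective yield on the $8,000 outlay: 8,049.18 / 8,000 − 1 = 0.006148 = 0.615%.

0.615%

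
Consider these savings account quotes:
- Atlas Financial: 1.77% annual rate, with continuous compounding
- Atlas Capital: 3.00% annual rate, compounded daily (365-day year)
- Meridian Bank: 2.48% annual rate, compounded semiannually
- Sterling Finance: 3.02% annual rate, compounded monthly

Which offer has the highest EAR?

Sterling Finance

Atlas Financial: e^0.0177 − 1 = 1.786%
Atlas Capital: (1 + 0.0300/365)^365 − 1 = 3.045%
Meridian Bank: (1 + 0.0248/2)^2 − 1 = 2.495%
Sterling Finance: (1 + 0.0302/12)^12 − 1 = 3.062%
The highest effective annual rate is Sterling Finance at 3.062%.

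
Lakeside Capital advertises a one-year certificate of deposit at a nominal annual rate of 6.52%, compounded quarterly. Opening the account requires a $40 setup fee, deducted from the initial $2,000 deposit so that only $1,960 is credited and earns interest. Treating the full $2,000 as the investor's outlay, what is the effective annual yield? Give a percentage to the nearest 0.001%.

Value after one year: 1,960 × (1 + 0.0652/4)^4 = 1,960 × 1.066812 = $2,090.95.
Effective yield on the $2,000 outlay: 2,090.95 / 2,000 − 1 = 0.045475 = 4.548%.

4.548%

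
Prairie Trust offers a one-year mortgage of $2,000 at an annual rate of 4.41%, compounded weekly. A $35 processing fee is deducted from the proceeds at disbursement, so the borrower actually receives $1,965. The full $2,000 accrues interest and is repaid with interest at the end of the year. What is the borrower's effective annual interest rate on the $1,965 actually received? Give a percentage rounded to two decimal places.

Amount owed after one year: 2,000 × (1 + 0.0441/52)^52 = 2,000 × 1.045067 = $2,090.13.
Effective rate on net proceeds: 2,090.13 / 1,965 − 1 = 0.063682 = 6.37%.

6.37%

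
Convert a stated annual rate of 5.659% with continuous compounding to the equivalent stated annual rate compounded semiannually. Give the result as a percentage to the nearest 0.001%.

5.740%

EAR under continuous compounding: e^0.05659 − 1 = 0.058222.
Solve (1 + r/2)^2 = 1.058222: r/2 = 1.058222^(1/2) − 1 = 0.028699, so r = 0.057398 = 5.740%.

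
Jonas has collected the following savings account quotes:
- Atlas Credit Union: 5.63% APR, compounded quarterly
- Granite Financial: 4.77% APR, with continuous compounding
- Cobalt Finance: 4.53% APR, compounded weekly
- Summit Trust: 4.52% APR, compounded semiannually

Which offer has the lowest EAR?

Atlas Credit Union: (1 + 0.0563/4)^4 − 1 = 5.750%
Granite Financial: e^0.0477 − 1 = 4.886%
Cobalt Finance: (1 + 0.0453/52)^52 − 1 = 4.632%
Summit Trust: (1 + 0.0452/2)^2 − 1 = 4.571%
The lowest effective annual rate is Summit Trust at 4.571%.

Summit Trust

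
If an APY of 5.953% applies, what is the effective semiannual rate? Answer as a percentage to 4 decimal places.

The per-half-year rate i satisfies (1 + i)^2 = 1 + 0.05953.
i = 1.05953^(1/2) − 1 = 0.0293347 = 2.9335%.

2.9335%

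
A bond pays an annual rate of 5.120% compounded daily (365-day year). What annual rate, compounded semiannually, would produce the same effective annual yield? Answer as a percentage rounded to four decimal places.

5.1857%

EAR = (1 + 0.05120/365)^365 − 1 = 0.052530.
Solve (1 + r/2)^2 = 1.052530: r/2 = 1.052530^(1/2) − 1 = 0.025929, so r = 0.051857 = 5.1857%.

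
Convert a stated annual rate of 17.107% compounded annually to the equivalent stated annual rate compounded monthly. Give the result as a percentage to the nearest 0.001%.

Compounded annually, EAR = nominal = 0.171070.
Solve (1 + r/12)^12 = 1.171070: r/12 = 1.171070^(1/12) − 1 = 0.013247, so r = 0.158962 = 15.896%.

15.896%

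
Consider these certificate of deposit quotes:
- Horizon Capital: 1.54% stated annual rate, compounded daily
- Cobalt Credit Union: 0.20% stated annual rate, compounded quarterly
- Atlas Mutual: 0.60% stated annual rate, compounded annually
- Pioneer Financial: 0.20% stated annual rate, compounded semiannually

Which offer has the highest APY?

Horizon Capital

Horizon Capital: (1 + 0.0154/365)^365 − 1 = 1.552%
Cobalt Credit Union: (1 + 0.0020/4)^4 − 1 = 0.200%
Atlas Mutual: compounded annually, EAR = 0.600%
Pioneer Financial: (1 + 0.0020/2)^2 − 1 = 0.200%
The highest effective annual rate is Horizon Capital at 1.552%.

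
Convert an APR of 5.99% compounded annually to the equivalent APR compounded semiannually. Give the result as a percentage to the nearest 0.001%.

5.903%

Compounded annually, EAR = nominal = 0.059900.
Solve (1 + r/2)^2 = 1.059900: r/2 = 1.059900^(1/2) − 1 = 0.029514, so r = 0.059029 = 5.903%.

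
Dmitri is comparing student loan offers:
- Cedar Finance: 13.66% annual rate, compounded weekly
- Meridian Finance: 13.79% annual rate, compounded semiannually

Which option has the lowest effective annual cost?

Cedar Finance: (1 + 0.1366/52)^52 − 1 = 14.616%
Meridian Finance: (1 + 0.1379/2)^2 − 1 = 14.265%
The lowest effective annual rate is Meridian Finance at 14.265%.

Meridian Finance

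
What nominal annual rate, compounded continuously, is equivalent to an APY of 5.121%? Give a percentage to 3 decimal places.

4.994%

Continuous: nominal r satisfies e^r − 1 = 0.05121.
r = ln(1 + 0.05121) = ln(1.05121) = 0.049942 = 4.994%.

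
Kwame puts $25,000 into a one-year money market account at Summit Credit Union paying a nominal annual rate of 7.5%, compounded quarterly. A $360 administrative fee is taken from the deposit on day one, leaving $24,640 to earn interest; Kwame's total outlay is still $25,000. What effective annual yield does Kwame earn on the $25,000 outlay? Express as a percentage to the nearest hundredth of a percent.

6.16%

Value after one year: 24,640 × (1 + 0.075/4)^4 = 24,640 × 1.077136 = $26,540.63.
Effective yield on the $25,000 outlay: 26,540.63 / 25,000 − 1 = 0.061625 = 6.16%.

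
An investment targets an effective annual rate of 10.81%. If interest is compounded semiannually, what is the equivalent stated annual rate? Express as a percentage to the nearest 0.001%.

(1 + r/2)^2 − 1 = 0.1081, so 1 + r/2 = 1.1081^(1/2).
r/2 = 0.052663, so r = 0.105327 = 10.533%.

10.533%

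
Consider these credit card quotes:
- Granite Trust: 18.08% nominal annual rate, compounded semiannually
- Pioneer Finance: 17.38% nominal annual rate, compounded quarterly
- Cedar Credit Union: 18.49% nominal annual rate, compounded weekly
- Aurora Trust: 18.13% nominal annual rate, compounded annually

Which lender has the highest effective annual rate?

Granite Trust: (1 + 0.1808/2)^2 − 1 = 18.897%
Pioneer Finance: (1 + 0.1738/4)^4 − 1 = 18.546%
Cedar Credit Union: (1 + 0.1849/52)^52 − 1 = 20.270%
Aurora Trust: compounded annually, EAR = 18.130%
The highest effective annual rate is Cedar Credit Union at 20.270%.

Cedar Credit Union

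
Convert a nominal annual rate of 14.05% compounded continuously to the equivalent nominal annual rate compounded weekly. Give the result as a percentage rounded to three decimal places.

14.069%

EAR under continuous compounding: e^0.1405 − 1 = 0.150849.
Solve (1 + r/52)^52 = 1.150849: r/52 = 1.150849^(1/52) − 1 = 0.002706, so r = 0.140690 = 14.069%.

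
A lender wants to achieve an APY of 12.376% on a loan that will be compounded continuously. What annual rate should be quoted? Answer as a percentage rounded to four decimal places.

11.6680%

Continuous: nominal r satisfies e^r − 1 = 0.12376.
r = ln(1 + 0.12376) = ln(1.12376) = 0.116680 = 11.6680%.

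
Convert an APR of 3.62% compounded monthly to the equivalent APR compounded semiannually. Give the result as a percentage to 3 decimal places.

EAR = (1 + 0.0362/12)^12 − 1 = 0.036807.
Solve (1 + r/2)^2 = 1.036807: r/2 = 1.036807^(1/2) − 1 = 0.018237, so r = 0.036474 = 3.647%.

3.647%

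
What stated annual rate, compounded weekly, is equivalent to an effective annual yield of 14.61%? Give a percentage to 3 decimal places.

(1 + r/52)^52 − 1 = 0.1461, so 1 + r/52 = 1.1461^(1/52).
r/52 = 0.002626, so r = 0.136544 = 13.654%.

13.654%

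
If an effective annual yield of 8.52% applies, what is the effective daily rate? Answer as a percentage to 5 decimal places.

The per-day rate i satisfies (1 + i)^365 = 1 + 0.0852.
i = 1.0852^(1/365) − 1 = 0.0002240 = 0.02240%.

0.02240%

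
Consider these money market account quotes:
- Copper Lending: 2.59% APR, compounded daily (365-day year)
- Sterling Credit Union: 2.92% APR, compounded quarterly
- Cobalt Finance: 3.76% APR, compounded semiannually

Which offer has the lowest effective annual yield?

Copper Lending: (1 + 0.0259/365)^365 − 1 = 2.624%
Sterling Credit Union: (1 + 0.0292/4)^4 − 1 = 2.952%
Cobalt Finance: (1 + 0.0376/2)^2 − 1 = 3.795%
The lowest effective annual rate is Copper Lending at 2.624%.

Copper Lending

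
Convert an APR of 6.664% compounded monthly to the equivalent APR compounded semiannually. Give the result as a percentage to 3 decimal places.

6.757%

EAR = (1 + 0.06664/12)^12 − 1 = 0.068714.
Solve (1 + r/2)^2 = 1.068714: r/2 = 1.068714^(1/2) − 1 = 0.033786, so r = 0.067572 = 6.757%.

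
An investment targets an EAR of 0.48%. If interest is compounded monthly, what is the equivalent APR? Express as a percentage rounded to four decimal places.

0.4789%

(1 + r/12)^12 − 1 = 0.0048, so 1 + r/12 = 1.0048^(1/12).
r/12 = 0.000399, so r = 0.004789 = 0.4789%.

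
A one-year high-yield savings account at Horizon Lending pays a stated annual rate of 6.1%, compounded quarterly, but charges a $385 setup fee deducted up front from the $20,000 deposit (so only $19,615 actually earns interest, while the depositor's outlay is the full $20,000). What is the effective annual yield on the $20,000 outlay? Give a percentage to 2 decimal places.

Value after one year: 19,615 × (1 + 0.061/4)^4 = 19,615 × 1.062410 = $20,839.16.
Effective yield on the $20,000 outlay: 20,839.16 / 20,000 − 1 = 0.041958 = 4.20%.

4.20%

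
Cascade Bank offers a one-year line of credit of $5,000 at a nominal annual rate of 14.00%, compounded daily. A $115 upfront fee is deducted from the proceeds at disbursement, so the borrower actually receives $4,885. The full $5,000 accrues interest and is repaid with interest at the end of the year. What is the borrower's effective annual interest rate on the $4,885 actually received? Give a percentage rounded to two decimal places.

Amount owed after one year: 5,000 × (1 + 0.1400/365)^365 = 5,000 × 1.150243 = $5,751.21.
Effective rate on net proceeds: 5,751.21 / 4,885 − 1 = 0.177321 = 17.73%.

17.73%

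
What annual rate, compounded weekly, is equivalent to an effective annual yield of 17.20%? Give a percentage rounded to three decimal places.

15.895%

(1 + r/52)^52 − 1 = 0.1720, so 1 + r/52 = 1.1720^(1/52).
r/52 = 0.003057, so r = 0.158954 = 15.895%.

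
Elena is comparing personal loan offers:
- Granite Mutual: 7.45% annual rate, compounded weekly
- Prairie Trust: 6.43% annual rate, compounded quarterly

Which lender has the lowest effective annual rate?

Prairie Trust

Granite Mutual: (1 + 0.0745/52)^52 − 1 = 7.729%
Prairie Trust: (1 + 0.0643/4)^4 − 1 = 6.587%
The lowest effective annual rate is Prairie Trust at 6.587%.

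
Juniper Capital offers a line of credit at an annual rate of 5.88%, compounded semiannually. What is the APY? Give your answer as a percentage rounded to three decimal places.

5.966%

EAR = (1 + 0.0588/2)^2 − 1.
= 1.059664 − 1 = 5.966%.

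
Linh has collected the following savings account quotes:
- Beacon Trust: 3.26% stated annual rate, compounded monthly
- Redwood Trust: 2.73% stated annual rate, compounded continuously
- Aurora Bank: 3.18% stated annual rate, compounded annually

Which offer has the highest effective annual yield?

Beacon Trust

Beacon Trust: (1 + 0.0326/12)^12 − 1 = 3.309%
Redwood Trust: e^0.0273 − 1 = 2.768%
Aurora Bank: compounded annually, EAR = 3.180%
The highest effective annual rate is Beacon Trust at 3.309%.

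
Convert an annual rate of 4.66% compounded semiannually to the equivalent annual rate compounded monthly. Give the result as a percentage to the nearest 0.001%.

4.615%

EAR = (1 + 0.0466/2)^2 − 1 = 0.047143.
Solve (1 + r/12)^12 = 1.047143: r/12 = 1.047143^(1/12) − 1 = 0.003846, so r = 0.046154 = 4.615%.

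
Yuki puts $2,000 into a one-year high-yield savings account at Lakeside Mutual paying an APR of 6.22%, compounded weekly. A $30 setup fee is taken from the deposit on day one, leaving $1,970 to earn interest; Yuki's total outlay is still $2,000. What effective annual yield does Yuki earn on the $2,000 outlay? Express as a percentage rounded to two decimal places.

4.82%

Value after one year: 1,970 × (1 + 0.0622/52)^52 = 1,970 × 1.064136 = $2,096.35.
Effective yield on the $2,000 outlay: 2,096.35 / 2,000 − 1 = 0.048174 = 4.82%.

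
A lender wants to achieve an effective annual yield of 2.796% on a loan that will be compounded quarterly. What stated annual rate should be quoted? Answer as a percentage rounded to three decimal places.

(1 + r/4)^4 − 1 = 0.02796, so 1 + r/4 = 1.02796^(1/4).
r/4 = 0.006918, so r = 0.027672 = 2.767%.

2.767%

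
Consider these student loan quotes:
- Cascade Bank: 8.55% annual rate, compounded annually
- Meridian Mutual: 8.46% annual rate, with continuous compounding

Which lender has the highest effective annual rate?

Meridian Mutual

Cascade Bank: compounded annually, EAR = 8.550%
Meridian Mutual: e^0.0846 − 1 = 8.828%
The highest effective annual rate is Meridian Mutual at 8.828%.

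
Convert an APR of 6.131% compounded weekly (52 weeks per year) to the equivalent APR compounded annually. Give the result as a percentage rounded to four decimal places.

6.3190%

EAR = (1 + 0.06131/52)^52 − 1 = 0.063190.
Compounded annually, the equivalent nominal rate is the EAR itself: 6.3190%.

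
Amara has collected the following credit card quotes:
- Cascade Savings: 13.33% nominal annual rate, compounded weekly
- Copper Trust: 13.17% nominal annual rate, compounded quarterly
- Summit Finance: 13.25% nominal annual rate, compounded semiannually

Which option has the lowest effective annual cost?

Summit Finance

Cascade Savings: (1 + 0.1333/52)^52 − 1 = 14.240%
Copper Trust: (1 + 0.1317/4)^4 − 1 = 13.835%
Summit Finance: (1 + 0.1325/2)^2 − 1 = 13.689%
The lowest effective annual rate is Summit Finance at 13.689%.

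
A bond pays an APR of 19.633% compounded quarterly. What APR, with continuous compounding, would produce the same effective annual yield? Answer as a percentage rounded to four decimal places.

19.1664%

EAR = (1 + 0.19633/4)^4 − 1 = 0.211263.
Equivalent continuous rate: r = ln(1 + 0.211263) = 0.191664 = 19.1664%.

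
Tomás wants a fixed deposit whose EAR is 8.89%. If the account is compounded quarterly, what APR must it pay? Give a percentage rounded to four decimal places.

(1 + r/4)^4 − 1 = 0.0889, so 1 + r/4 = 1.0889^(1/4).
r/4 = 0.021520, so r = 0.086081 = 8.6081%.

8.6081%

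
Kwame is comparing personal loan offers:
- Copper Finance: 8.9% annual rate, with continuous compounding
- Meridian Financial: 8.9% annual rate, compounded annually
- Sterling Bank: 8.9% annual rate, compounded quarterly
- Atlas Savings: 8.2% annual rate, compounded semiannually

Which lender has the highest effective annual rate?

Copper Finance: e^0.089 − 1 = 9.308%
Meridian Financial: compounded annually, EAR = 8.900%
Sterling Bank: (1 + 0.089/4)^4 − 1 = 9.201%
Atlas Savings: (1 + 0.082/2)^2 − 1 = 8.368%
The highest effective annual rate is Copper Finance at 9.308%.

Copper Finance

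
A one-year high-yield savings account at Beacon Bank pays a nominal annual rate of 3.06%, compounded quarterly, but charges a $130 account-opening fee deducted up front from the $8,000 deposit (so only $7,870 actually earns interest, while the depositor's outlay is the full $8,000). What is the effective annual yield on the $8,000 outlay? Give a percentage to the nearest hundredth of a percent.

Value after one year: 7,870 × (1 + 0.0306/4)^4 = 7,870 × 1.030953 = $8,113.60.
Effective yield on the $8,000 outlay: 8,113.60 / 8,000 − 1 = 0.014200 = 1.42%.

1.42%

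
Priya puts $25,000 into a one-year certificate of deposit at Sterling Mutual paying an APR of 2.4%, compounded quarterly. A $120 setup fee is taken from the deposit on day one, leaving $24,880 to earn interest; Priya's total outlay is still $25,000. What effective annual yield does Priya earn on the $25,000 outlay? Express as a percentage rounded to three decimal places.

1.930%

Value after one year: 24,880 × (1 + 0.024/4)^4 = 24,880 × 1.024217 = $25,482.52.
Effective yield on the $25,000 outlay: 25,482.52 / 25,000 − 1 = 0.019301 = 1.930%.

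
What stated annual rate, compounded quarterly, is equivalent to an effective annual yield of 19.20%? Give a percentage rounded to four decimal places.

17.9545%

(1 + r/4)^4 − 1 = 0.1920, so 1 + r/4 = 1.1920^(1/4).
r/4 = 0.044886, so r = 0.179545 = 17.9545%.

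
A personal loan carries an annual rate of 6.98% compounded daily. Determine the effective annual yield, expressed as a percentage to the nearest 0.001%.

7.229%

EAR = (1 + 0.0698/365)^365 − 1.
= (1 + 0.000191)^365 − 1 = 1.072287 − 1 = 7.229%.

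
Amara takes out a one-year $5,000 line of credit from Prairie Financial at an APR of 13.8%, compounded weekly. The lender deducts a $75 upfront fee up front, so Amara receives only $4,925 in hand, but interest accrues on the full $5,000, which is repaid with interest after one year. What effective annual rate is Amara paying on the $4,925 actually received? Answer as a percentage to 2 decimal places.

16.52%

Amount owed after one year: 5,000 × (1 + 0.138/52)^52 = 5,000 × 1.147766 = $5,738.83.
Effective rate on net proceeds: 5,738.83 / 4,925 − 1 = 0.165244 = 16.52%.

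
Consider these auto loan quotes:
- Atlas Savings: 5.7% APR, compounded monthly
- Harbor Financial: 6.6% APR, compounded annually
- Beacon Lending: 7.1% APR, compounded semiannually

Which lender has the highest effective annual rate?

Beacon Lending

Atlas Savings: (1 + 0.057/12)^12 − 1 = 5.851%
Harbor Financial: compounded annually, EAR = 6.600%
Beacon Lending: (1 + 0.071/2)^2 − 1 = 7.226%
The highest effective annual rate is Beacon Lending at 7.226%.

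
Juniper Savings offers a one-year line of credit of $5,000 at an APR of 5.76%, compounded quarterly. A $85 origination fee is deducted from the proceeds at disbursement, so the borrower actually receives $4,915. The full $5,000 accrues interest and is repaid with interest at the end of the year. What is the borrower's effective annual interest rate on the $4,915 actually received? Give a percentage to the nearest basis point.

Amount owed after one year: 5,000 × (1 + 0.0576/4)^4 = 5,000 × 1.058856 = $5,294.28.
Effective rate on net proceeds: 5,294.28 / 4,915 − 1 = 0.077168 = 7.72%.

7.72%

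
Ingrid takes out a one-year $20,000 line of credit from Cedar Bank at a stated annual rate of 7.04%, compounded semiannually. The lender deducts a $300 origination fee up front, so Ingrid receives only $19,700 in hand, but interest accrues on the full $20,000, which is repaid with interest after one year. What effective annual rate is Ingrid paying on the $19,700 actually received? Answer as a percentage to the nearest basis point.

Amount owed after one year: 20,000 × (1 + 0.0704/2)^2 = 20,000 × 1.071639 = $21,432.78.
Effective rate on net proceeds: 21,432.78 / 19,700 − 1 = 0.087958 = 8.80%.

8.80%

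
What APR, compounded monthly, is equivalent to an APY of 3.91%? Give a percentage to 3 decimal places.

3.842%

(1 + r/12)^12 − 1 = 0.0391, so 1 + r/12 = 1.0391^(1/12).
r/12 = 0.003201, so r = 0.038416 = 3.842%.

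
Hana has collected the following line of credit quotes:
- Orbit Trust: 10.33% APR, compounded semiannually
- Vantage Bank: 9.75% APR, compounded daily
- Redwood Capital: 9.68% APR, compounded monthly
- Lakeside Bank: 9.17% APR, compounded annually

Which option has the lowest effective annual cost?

Orbit Trust: (1 + 0.1033/2)^2 − 1 = 10.597%
Vantage Bank: (1 + 0.0975/365)^365 − 1 = 10.240%
Redwood Capital: (1 + 0.0968/12)^12 − 1 = 10.121%
Lakeside Bank: compounded annually, EAR = 9.170%
The lowest effective annual rate is Lakeside Bank at 9.170%.

Lakeside Bank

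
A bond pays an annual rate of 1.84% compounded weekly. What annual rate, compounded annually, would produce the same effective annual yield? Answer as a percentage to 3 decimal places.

1.857%

EAR = (1 + 0.0184/52)^52 − 1 = 0.018567.
Compounded annually, the equivalent nominal rate is the EAR itself: 1.857%.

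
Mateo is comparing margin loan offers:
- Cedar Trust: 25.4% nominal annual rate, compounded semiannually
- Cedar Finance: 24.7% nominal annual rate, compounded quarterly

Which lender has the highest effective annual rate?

Cedar Finance

Cedar Trust: (1 + 0.254/2)^2 − 1 = 27.013%
Cedar Finance: (1 + 0.247/4)^4 − 1 = 27.083%
The highest effective annual rate is Cedar Finance at 27.083%.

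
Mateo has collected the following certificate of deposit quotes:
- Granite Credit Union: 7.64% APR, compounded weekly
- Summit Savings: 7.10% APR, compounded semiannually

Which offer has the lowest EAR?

Summit Savings

Granite Credit Union: (1 + 0.0764/52)^52 − 1 = 7.933%
Summit Savings: (1 + 0.0710/2)^2 − 1 = 7.226%
The lowest effective annual rate is Summit Savings at 7.226%.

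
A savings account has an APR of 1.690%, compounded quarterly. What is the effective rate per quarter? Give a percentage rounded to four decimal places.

With a nominal annual rate compounded quarterly, the periodic rate is the nominal rate divided by 4.
i = 0.01690 / 4 = 0.0042250 = 0.4225%.

0.4225%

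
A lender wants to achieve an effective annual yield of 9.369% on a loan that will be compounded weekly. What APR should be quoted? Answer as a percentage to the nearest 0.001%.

(1 + r/52)^52 − 1 = 0.09369, so 1 + r/52 = 1.09369^(1/52).
r/52 = 0.001724, so r = 0.089634 = 8.963%.

8.963%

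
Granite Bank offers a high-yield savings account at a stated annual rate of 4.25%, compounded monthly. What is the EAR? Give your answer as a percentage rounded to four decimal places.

EAR = (1 + 0.0425/12)^12 − 1.
= (1 + 0.003542)^12 − 1 = 1.043338 − 1 = 4.3338%.

4.3338%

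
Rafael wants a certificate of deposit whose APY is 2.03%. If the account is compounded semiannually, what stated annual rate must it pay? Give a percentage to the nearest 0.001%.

(1 + r/2)^2 − 1 = 0.0203, so 1 + r/2 = 1.0203^(1/2).
r/2 = 0.010099, so r = 0.020198 = 2.020%.

2.020%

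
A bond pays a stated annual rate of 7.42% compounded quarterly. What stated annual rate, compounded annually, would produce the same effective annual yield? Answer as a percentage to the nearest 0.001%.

EAR = (1 + 0.0742/4)^4 − 1 = 0.076290.
Compounded annually, the equivalent nominal rate is the EAR itself: 7.629%.

7.629%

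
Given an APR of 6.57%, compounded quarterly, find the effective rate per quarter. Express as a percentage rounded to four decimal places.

1.6425%

With a nominal annual rate compounded quarterly, the periodic rate is the nominal rate divided by 4.
i = 0.0657 / 4 = 0.0164250 = 1.6425%.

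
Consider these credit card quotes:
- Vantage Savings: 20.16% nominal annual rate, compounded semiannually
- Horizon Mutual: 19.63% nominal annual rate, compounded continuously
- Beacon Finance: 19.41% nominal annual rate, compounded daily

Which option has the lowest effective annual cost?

Vantage Savings

Vantage Savings: (1 + 0.2016/2)^2 − 1 = 21.176%
Horizon Mutual: e^0.1963 − 1 = 21.689%
Beacon Finance: (1 + 0.1941/365)^365 − 1 = 21.416%
The lowest effective annual rate is Vantage Savings at 21.176%.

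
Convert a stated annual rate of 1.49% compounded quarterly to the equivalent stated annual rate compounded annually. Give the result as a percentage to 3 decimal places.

EAR = (1 + 0.0149/4)^4 − 1 = 0.014983.
Compounded annually, the equivalent nominal rate is the EAR itself: 1.498%.

1.498%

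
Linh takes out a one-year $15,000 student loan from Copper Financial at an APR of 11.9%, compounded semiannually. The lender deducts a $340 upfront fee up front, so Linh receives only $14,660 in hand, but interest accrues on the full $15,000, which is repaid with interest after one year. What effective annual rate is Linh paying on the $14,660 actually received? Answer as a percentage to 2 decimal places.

14.86%

Amount owed after one year: 15,000 × (1 + 0.119/2)^2 = 15,000 × 1.122540 = $16,838.10.
Effective rate on net proceeds: 16,838.10 / 14,660 − 1 = 0.148575 = 14.86%.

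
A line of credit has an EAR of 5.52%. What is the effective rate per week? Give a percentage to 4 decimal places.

The per-week rate i satisfies (1 + i)^52 = 1 + 0.0552.
i = 1.0552^(1/52) − 1 = 0.0010338 = 0.1034%.

0.1034%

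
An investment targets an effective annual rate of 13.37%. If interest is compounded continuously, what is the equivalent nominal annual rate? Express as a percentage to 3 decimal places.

12.549%

Continuous: nominal r satisfies e^r − 1 = 0.1337.
r = ln(1 + 0.1337) = ln(1.1337) = 0.125487 = 12.549%.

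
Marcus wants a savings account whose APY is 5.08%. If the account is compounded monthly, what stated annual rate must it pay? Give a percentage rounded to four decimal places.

(1 + r/12)^12 − 1 = 0.0508, so 1 + r/12 = 1.0508^(1/12).
r/12 = 0.004138, so r = 0.049654 = 4.9654%.

4.9654%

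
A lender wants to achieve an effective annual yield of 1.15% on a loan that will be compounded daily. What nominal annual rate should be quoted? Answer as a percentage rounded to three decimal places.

(1 + r/365)^365 − 1 = 0.0115, so 1 + r/365 = 1.0115^(1/365).
r/365 = 0.000031, so r = 0.011435 = 1.143%.

1.143%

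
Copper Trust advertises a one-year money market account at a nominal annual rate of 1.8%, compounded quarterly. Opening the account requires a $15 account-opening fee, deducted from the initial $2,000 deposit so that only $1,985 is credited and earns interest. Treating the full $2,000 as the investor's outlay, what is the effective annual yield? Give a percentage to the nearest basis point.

1.05%

Value after one year: 1,985 × (1 + 0.018/4)^4 = 1,985 × 1.018122 = $2,020.97.
Effective yield on the $2,000 outlay: 2,020.97 / 2,000 − 1 = 0.010486 = 1.05%.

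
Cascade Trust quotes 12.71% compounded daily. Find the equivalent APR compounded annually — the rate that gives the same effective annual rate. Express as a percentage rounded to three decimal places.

13.551%

EAR = (1 + 0.1271/365)^365 − 1 = 0.135505.
Compounded annually, the equivalent nominal rate is the EAR itself: 13.551%.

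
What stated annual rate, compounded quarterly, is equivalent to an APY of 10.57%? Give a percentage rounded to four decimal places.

10.1751%

(1 + r/4)^4 − 1 = 0.1057, so 1 + r/4 = 1.1057^(1/4).
r/4 = 0.025438, so r = 0.101751 = 10.1751%.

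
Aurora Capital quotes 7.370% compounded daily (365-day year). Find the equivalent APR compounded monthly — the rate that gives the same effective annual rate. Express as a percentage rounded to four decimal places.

7.3919%

EAR = (1 + 0.07370/365)^365 − 1 = 0.076476.
Solve (1 + r/12)^12 = 1.076476: r/12 = 1.076476^(1/12) − 1 = 0.006160, so r = 0.073919 = 7.3919%.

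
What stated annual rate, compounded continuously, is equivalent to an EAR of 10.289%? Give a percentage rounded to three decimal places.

9.793%

Continuous: nominal r satisfies e^r − 1 = 0.10289.
r = ln(1 + 0.10289) = ln(1.10289) = 0.097934 = 9.793%.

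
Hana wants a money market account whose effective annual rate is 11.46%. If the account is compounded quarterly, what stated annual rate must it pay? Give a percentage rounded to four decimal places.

(1 + r/4)^4 − 1 = 0.1146, so 1 + r/4 = 1.1146^(1/4).
r/4 = 0.027495, so r = 0.109980 = 10.9980%.

10.9980%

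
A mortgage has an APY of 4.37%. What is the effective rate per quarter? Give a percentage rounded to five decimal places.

1.07504%

The per-quarter rate i satisfies (1 + i)^4 = 1 + 0.0437.
i = 1.0437^(1/4) − 1 = 0.0107504 = 1.07504%.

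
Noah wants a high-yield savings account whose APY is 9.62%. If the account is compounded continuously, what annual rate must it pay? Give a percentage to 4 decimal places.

9.1850%

Continuous: nominal r satisfies e^r − 1 = 0.0962.
r = ln(1 + 0.0962) = ln(1.0962) = 0.091850 = 9.1850%.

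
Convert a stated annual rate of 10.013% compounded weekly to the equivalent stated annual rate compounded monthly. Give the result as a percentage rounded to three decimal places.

EAR = (1 + 0.10013/52)^52 − 1 = 0.105208.
Solve (1 + r/12)^12 = 1.105208: r/12 = 1.105208^(1/12) − 1 = 0.008371, so r = 0.100452 = 10.045%.

10.045%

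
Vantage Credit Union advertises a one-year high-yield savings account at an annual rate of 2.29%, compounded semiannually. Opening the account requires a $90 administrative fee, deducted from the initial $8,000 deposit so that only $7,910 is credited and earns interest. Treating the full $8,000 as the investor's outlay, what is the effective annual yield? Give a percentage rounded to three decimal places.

1.152%

Value after one year: 7,910 × (1 + 0.0229/2)^2 = 7,910 × 1.023031 = $8,092.18.
Effective yield on the $8,000 outlay: 8,092.18 / 8,000 − 1 = 0.011522 = 1.152%.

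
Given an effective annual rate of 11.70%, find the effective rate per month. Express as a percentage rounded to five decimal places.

0.92632%

The per-month rate i satisfies (1 + i)^12 = 1 + 0.1170.
i = 1.1170^(1/12) − 1 = 0.0092632 = 0.92632%.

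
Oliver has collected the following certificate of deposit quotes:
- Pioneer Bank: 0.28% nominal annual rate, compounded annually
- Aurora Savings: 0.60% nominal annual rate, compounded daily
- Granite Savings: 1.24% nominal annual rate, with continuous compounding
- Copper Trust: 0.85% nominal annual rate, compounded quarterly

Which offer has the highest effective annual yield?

Granite Savings

Pioneer Bank: compounded annually, EAR = 0.280%
Aurora Savings: (1 + 0.0060/365)^365 − 1 = 0.602%
Granite Savings: e^0.0124 − 1 = 1.248%
Copper Trust: (1 + 0.0085/4)^4 − 1 = 0.853%
The highest effective annual rate is Granite Savings at 1.248%.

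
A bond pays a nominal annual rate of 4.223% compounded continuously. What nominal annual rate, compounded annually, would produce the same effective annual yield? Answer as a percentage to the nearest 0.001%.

EAR under continuous compounding: e^0.04223 − 1 = 0.043134.
Compounded annually, the equivalent nominal rate is the EAR itself: 4.313%.

4.313%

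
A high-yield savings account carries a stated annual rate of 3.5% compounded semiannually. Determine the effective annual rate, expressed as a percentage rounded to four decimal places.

EAR = (1 + 0.035/2)^2 − 1.
= 1.035306 − 1 = 3.5306%.

3.5306%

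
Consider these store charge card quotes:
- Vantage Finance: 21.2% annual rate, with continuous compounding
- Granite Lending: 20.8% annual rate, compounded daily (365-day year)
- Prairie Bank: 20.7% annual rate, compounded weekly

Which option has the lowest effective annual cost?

Prairie Bank

Vantage Finance: e^0.212 − 1 = 23.615%
Granite Lending: (1 + 0.208/365)^365 − 1 = 23.114%
Prairie Bank: (1 + 0.207/52)^52 − 1 = 22.948%
The lowest effective annual rate is Prairie Bank at 22.948%.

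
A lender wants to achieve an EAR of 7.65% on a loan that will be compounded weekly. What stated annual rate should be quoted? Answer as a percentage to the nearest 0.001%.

(1 + r/52)^52 − 1 = 0.0765, so 1 + r/52 = 1.0765^(1/52).
r/52 = 0.001419, so r = 0.073767 = 7.377%.

7.377%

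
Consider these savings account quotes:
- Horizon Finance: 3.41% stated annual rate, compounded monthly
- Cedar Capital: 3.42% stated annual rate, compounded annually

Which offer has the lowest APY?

Horizon Finance: (1 + 0.0341/12)^12 − 1 = 3.464%
Cedar Capital: compounded annually, EAR = 3.420%
The lowest effective annual rate is Cedar Capital at 3.420%.

Cedar Capital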